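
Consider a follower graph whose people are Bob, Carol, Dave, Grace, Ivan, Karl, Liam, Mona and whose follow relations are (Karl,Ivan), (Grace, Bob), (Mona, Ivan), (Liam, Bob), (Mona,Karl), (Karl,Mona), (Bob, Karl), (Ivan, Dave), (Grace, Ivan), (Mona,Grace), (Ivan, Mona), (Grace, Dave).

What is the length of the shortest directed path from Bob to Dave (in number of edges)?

3

Distance 0: Bob.
Distance 1: Karl.
Distance 2: Ivan, Mona.
Distance 3: Dave, Grace — contains Dave.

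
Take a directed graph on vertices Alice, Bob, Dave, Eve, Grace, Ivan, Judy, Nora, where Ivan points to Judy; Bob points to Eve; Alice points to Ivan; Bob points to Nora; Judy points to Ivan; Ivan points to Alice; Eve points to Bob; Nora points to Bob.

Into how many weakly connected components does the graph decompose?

4

From Alice: component {Alice, Ivan, Judy}.
From Bob: component {Bob, Eve, Nora}.
From Dave: component {Dave}.
From Grace: component {Grace}.
That's 4 components.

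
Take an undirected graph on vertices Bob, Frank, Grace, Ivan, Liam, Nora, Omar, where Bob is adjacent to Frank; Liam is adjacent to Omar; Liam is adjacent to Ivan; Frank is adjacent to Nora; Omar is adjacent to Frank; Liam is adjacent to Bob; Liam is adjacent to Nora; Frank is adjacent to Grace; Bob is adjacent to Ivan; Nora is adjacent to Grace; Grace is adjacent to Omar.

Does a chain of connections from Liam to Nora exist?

Explore from Liam.
Distance 1: reach Bob, Ivan, Nora, Omar.
Found Nora.

Yes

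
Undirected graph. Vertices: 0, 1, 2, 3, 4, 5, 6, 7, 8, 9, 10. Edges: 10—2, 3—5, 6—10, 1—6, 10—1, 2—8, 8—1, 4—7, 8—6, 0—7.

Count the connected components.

4

From 0: component {0, 4, 7}.
From 1: component {1, 2, 6, 8, 10}.
From 3: component {3, 5}.
From 9: component {9}.
That's 4 components.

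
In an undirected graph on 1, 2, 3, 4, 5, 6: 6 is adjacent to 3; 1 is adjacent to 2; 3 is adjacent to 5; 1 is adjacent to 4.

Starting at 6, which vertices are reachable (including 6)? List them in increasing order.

Start at 6.
Its neighbours: 3.
Then their neighbours: 5.
Nothing further is reachable.

3, 5, 6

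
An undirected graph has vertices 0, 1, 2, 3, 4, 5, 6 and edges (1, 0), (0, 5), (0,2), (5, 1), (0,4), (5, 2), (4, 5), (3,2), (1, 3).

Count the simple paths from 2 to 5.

7

2–0–1–5
2–0–4–5
2–0–5
2–3–1–0–4–5
2–3–1–0–5
2–3–1–5
2–5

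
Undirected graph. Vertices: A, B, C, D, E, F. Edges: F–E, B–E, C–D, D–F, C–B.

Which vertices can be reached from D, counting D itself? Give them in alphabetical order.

B, C, D, E, F

Start at D.
Its neighbours: C, F.
Then their neighbours: B, E.
Nothing further is reachable.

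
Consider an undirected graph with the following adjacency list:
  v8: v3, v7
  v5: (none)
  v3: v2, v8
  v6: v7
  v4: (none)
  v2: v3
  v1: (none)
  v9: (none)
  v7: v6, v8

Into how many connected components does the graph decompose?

From v1: component {v1}.
From v2: component {v2, v3, v6, v7, v8}.
From v4: component {v4}.
From v5: component {v5}.
From v9: component {v9}.
That's 5 components.

5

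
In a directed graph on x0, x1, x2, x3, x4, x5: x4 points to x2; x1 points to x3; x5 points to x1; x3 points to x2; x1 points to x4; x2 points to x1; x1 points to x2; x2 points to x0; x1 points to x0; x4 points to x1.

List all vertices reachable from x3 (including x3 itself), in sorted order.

Start at x3.
Its neighbours: x2.
Then their neighbours: x0, x1.
Then next layer: x4.
Nothing further is reachable.

x0, x1, x2, x3, x4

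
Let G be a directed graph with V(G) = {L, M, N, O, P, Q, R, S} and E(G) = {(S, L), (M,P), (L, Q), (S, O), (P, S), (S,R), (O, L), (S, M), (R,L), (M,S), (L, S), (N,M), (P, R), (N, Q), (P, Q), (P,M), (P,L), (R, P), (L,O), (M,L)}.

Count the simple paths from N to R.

N→M→L→S→R
N→M→P→L→S→R
N→M→P→R
N→M→P→S→R
N→M→S→R

5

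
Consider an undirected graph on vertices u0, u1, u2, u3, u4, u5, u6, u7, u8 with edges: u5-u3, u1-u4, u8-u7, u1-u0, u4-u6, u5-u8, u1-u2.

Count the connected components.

2

From u0: component {u0, u1, u2, u4, u6}.
From u3: component {u3, u5, u7, u8}.
That's 2 components.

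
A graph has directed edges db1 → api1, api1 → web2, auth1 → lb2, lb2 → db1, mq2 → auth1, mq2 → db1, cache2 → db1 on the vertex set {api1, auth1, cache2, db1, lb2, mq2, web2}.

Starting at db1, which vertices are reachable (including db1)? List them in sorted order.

api1, db1, web2

Start at db1.
Its neighbours: api1.
Then their neighbours: web2.
Nothing further is reachable.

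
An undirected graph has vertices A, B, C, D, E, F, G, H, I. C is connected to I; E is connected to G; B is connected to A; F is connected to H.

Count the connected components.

From A: component {A, B}.
From C: component {C, I}.
From D: component {D}.
From E: component {E, G}.
From F: component {F, H}.
That's 5 components.

5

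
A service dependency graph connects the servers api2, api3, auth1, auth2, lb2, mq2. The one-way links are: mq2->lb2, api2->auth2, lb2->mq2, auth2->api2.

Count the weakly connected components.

From api2: component {api2, auth2}.
From api3: component {api3}.
From auth1: component {auth1}.
From lb2: component {lb2, mq2}.
That's 4 components.

4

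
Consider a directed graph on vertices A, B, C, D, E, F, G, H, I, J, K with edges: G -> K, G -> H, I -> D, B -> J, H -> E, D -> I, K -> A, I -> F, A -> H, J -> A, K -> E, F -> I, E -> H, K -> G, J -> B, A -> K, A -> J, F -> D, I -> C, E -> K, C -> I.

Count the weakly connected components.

From A: component {A, B, E, G, H, J, K}.
From C: component {C, D, F, I}.
That's 2 components.

2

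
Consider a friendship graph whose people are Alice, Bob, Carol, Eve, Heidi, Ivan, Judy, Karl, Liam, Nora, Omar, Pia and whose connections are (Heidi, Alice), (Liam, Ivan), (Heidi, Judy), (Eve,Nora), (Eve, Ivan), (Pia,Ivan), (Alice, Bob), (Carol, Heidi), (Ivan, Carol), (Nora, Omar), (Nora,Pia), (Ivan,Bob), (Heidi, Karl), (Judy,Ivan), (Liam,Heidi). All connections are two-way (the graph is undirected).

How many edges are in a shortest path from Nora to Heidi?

Distance 0: Nora.
Distance 1: Eve, Omar, Pia.
Distance 2: Ivan.
Distance 3: Bob, Carol, Judy, Liam.
Distance 4: Alice, Heidi — contains Heidi.

4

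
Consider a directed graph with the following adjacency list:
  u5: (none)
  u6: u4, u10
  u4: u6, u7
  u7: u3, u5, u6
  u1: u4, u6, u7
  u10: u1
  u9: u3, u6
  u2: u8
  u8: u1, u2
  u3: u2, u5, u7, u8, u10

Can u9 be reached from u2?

No

Explore from u2.
Distance 1: reach u8.
Distance 2: reach u1.
Distance 3: reach u4, u6, u7.
Distance 4: reach u3, u5, u10.
The search from u2 is exhausted; no directed path reaches u9.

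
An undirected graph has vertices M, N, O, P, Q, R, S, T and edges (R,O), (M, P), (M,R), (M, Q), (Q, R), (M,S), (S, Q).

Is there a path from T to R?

T has no edges, so nothing is reachable from it.

No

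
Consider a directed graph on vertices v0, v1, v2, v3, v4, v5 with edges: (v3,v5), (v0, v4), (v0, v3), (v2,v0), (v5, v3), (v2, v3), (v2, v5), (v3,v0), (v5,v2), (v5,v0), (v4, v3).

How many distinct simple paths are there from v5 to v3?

v5→v0→v3
v5→v0→v4→v3
v5→v2→v0→v3
v5→v2→v0→v4→v3
v5→v2→v3
v5→v3

6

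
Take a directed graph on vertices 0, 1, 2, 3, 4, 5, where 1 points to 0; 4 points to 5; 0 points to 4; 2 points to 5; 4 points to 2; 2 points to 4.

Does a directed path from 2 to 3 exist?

No

Explore from 2.
Distance 1: reach 4, 5.
The search from 2 is exhausted; no directed path reaches 3.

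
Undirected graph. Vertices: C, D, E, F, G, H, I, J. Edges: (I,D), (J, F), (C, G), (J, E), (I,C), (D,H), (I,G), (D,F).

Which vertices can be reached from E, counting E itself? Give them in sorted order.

C, D, E, F, G, H, I, J

Start at E.
Its neighbours: J.
Then their neighbours: F.
Then next layer: D.
Then next layer: H, I.
Then next layer: C, G.
Every vertex is now reached.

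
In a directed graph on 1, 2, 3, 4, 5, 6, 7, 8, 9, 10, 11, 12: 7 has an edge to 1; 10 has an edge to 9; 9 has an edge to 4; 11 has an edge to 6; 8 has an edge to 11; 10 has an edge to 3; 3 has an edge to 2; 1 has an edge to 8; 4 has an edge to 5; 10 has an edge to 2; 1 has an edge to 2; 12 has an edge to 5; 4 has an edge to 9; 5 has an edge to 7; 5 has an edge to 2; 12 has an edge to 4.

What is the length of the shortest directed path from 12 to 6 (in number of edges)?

6

Distance 0: 12.
Distance 1: 4, 5.
Distance 2: 2, 7, 9.
Distance 3: 1.
Distance 4: 8.
Distance 5: 11.
Distance 6: 6 — contains 6.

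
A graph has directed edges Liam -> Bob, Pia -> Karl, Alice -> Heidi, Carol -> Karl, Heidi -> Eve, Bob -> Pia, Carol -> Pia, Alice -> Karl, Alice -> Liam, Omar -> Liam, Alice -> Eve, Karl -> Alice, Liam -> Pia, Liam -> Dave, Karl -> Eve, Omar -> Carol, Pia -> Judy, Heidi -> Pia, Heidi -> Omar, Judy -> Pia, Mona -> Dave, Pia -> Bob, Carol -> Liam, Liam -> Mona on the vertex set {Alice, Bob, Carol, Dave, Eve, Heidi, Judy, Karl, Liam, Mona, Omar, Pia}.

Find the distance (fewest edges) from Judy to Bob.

2

Distance 0: Judy.
Distance 1: Pia.
Distance 2: Bob, Karl — contains Bob.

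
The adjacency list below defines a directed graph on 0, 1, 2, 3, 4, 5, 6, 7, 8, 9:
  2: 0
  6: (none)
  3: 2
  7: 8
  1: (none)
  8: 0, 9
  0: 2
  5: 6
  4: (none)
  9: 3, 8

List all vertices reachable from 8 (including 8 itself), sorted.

0, 2, 3, 8, 9

Start at 8.
Its neighbours: 0, 9.
Then their neighbours: 2, 3.
Nothing further is reachable.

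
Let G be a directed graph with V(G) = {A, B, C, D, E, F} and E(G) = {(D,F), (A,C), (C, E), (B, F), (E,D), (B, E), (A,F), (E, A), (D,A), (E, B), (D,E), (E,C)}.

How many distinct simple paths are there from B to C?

3

B→E→A→C
B→E→C
B→E→D→A→C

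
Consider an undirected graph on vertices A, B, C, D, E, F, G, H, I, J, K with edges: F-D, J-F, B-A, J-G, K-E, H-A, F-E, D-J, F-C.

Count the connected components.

3

From A: component {A, B, H}.
From C: component {C, D, E, F, G, J, K}.
From I: component {I}.
That's 3 components.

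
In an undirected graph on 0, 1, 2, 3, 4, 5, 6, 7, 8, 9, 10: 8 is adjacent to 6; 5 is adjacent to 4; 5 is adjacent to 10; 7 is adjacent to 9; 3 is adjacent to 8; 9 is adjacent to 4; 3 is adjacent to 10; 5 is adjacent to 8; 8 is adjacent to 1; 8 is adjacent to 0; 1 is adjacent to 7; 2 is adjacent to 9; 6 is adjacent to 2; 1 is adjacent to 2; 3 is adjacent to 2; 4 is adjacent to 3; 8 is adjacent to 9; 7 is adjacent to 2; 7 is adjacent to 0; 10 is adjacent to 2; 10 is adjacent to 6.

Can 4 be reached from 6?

Yes

Explore from 6.
Distance 1: reach 2, 8, 10.
Distance 2: reach 0, 1, 3, 5, 7, 9.
Distance 3: reach 4.
Found 4.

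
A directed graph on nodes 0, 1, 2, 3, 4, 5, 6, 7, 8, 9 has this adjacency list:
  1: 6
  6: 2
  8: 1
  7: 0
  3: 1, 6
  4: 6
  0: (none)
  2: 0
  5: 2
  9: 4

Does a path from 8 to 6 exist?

Yes

Explore from 8.
Distance 1: reach 1.
Distance 2: reach 6.
Found 6.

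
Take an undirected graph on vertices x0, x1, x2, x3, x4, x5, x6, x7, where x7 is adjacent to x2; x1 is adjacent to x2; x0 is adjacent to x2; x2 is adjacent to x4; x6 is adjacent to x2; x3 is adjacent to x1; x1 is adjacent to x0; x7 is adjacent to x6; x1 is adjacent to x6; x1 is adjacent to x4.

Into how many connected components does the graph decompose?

From x0: component {x0, x1, x2, x3, x4, x6, x7}.
From x5: component {x5}.
That's 2 components.

2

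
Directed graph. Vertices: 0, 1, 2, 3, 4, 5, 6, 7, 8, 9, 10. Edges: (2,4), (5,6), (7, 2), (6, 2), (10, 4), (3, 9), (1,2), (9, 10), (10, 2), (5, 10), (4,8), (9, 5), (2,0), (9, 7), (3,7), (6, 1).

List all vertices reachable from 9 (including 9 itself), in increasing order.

0, 1, 2, 4, 5, 6, 7, 8, 9, 10

Start at 9.
Its neighbours: 5, 7, 10.
Then their neighbours: 2, 4, 6.
Then next layer: 0, 1, 8.
Nothing further is reachable.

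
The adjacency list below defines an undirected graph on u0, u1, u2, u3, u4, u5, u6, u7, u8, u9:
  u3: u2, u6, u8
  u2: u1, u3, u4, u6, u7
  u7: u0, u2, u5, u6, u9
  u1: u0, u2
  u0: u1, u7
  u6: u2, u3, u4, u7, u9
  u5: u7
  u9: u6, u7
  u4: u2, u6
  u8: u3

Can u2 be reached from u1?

Yes

Explore from u1.
Distance 1: reach u0, u2.
Found u2.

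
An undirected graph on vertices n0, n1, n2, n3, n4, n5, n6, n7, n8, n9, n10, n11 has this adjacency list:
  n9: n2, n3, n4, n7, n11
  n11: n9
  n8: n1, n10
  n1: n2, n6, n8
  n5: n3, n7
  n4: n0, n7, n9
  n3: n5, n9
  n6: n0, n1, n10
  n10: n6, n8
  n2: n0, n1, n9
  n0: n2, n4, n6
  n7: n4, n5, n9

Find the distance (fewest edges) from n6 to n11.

Distance 0: n6.
Distance 1: n0, n1, n10.
Distance 2: n2, n4, n8.
Distance 3: n7, n9.
Distance 4: n3, n5, n11 — contains n11.

4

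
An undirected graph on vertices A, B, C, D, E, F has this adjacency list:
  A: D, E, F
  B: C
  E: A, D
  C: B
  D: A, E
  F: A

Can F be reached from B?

Explore from B.
Distance 1: reach C.
The search is exhausted without reaching F; it lies in a different component.

No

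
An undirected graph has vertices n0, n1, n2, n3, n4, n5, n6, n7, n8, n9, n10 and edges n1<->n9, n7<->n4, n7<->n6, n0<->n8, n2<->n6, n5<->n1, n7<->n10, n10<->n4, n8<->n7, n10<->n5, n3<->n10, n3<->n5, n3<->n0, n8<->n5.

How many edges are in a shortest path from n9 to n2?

6

Distance 0: n9.
Distance 1: n1.
Distance 2: n5.
Distance 3: n3, n8, n10.
Distance 4: n0, n4, n7.
Distance 5: n6.
Distance 6: n2 — contains n2.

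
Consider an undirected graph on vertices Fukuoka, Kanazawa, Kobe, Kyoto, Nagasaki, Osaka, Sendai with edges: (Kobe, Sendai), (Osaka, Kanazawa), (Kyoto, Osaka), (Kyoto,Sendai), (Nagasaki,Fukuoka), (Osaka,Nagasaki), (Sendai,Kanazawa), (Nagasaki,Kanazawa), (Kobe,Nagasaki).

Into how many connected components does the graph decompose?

From Fukuoka: component {Fukuoka, Kanazawa, Kobe, Kyoto, Nagasaki, Osaka, Sendai}.
That's 1 component.

1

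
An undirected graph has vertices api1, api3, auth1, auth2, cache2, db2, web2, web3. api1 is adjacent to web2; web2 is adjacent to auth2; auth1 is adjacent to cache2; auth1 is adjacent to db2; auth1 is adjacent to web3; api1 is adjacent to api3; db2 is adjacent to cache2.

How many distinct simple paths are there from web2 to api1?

1

web2–api1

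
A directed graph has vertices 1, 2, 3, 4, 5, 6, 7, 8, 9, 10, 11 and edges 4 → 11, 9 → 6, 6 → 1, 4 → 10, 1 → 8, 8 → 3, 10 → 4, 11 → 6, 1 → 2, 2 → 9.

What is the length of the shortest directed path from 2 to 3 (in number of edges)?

5

Distance 0: 2.
Distance 1: 9.
Distance 2: 6.
Distance 3: 1.
Distance 4: 8.
Distance 5: 3 — contains 3.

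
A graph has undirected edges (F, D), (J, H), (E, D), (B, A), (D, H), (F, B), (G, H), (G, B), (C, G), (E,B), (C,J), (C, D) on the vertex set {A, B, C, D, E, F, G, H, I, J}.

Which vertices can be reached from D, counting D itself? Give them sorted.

A, B, C, D, E, F, G, H, J

Start at D.
Its neighbours: C, E, F, H.
Then their neighbours: B, G, J.
Then next layer: A.
Nothing further is reachable.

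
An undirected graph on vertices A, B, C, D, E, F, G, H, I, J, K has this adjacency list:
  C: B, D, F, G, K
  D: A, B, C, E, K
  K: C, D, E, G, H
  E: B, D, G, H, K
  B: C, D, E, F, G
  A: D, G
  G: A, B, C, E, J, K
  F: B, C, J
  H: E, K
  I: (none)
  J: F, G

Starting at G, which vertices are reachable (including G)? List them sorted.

Start at G.
Its neighbours: A, B, C, E, J, K.
Then their neighbours: D, F, H.
Nothing further is reachable.

A, B, C, D, E, F, G, H, J, K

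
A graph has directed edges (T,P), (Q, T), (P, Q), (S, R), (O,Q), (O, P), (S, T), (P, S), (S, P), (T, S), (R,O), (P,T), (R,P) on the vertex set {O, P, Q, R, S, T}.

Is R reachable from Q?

Explore from Q.
Distance 1: reach T.
Distance 2: reach P, S.
Distance 3: reach R.
Found R.

Yes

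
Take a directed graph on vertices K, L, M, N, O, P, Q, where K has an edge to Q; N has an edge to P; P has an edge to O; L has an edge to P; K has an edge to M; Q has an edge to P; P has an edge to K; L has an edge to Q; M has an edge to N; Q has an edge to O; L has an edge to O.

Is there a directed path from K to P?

Explore from K.
Distance 1: reach M, Q.
Distance 2: reach N, O, P.
Found P.

Yes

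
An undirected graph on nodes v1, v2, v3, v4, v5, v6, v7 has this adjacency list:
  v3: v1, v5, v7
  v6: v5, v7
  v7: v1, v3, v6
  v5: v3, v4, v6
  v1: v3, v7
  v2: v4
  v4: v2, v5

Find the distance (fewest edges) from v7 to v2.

4

Distance 0: v7.
Distance 1: v1, v3, v6.
Distance 2: v5.
Distance 3: v4.
Distance 4: v2 — contains v2.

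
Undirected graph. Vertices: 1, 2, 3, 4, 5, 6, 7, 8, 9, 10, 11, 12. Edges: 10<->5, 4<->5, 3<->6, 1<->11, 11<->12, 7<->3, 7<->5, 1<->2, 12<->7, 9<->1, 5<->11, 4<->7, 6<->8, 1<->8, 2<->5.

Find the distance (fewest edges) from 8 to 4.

Distance 0: 8.
Distance 1: 1, 6.
Distance 2: 2, 3, 9, 11.
Distance 3: 5, 7, 12.
Distance 4: 4, 10 — contains 4.

4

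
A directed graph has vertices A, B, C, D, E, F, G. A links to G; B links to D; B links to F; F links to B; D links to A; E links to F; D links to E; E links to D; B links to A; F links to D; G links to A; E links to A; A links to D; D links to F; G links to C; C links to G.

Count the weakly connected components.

From A: component {A, B, C, D, E, F, G}.
That's 1 component.

1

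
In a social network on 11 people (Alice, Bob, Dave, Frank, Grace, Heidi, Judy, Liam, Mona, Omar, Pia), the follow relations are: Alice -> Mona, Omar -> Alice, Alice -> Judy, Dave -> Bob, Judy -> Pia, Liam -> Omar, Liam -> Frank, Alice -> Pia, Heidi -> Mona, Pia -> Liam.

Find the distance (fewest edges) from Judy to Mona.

5

Distance 0: Judy.
Distance 1: Pia.
Distance 2: Liam.
Distance 3: Frank, Omar.
Distance 4: Alice.
Distance 5: Mona — contains Mona.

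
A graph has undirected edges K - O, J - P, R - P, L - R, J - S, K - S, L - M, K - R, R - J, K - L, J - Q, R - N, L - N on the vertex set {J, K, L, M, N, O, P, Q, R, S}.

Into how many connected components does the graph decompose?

From J: component {J, K, L, M, N, O, P, Q, R, S}.
That's 1 component.

1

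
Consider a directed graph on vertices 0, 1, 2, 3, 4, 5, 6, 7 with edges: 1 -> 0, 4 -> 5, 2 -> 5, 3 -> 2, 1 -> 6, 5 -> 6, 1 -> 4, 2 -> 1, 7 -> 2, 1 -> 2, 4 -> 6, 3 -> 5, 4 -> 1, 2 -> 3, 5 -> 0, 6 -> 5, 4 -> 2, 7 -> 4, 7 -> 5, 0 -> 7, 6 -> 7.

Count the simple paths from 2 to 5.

11

2→1→0→7→4→5
2→1→0→7→4→6→5
2→1→0→7→5
2→1→4→5
2→1→4→6→5
2→1→4→6→7→5
2→1→6→5
2→1→6→7→4→5
2→1→6→7→5
2→3→5
2→5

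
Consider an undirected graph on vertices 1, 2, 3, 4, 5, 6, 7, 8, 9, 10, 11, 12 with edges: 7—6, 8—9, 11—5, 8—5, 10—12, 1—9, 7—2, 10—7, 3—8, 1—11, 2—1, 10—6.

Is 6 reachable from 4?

No

4 has no edges, so nothing is reachable from it.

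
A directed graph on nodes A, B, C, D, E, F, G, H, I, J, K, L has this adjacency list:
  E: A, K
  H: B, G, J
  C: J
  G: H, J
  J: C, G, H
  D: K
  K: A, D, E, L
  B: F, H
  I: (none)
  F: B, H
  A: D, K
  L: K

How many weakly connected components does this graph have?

3

From A: component {A, D, E, K, L}.
From B: component {B, C, F, G, H, J}.
From I: component {I}.
That's 3 components.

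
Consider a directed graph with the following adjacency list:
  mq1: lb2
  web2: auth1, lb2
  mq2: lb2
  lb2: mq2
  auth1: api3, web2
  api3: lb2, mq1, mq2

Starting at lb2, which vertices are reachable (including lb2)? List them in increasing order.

lb2, mq2

Start at lb2.
Its neighbours: mq2.
Nothing further is reachable.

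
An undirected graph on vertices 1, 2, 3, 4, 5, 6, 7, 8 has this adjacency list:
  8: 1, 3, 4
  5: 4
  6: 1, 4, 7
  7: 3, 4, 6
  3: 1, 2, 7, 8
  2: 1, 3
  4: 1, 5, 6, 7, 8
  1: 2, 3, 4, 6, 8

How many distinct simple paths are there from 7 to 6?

7–3–1–4–6
7–3–1–6
7–3–1–8–4–6
7–3–2–1–4–6
7–3–2–1–6
7–3–2–1–8–4–6
7–3–8–1–4–6
7–3–8–1–6
... and 8 more.

16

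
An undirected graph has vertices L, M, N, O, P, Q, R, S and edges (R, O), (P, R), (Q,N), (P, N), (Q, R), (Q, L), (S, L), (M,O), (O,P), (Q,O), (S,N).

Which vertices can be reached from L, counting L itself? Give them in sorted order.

L, M, N, O, P, Q, R, S

Start at L.
Its neighbours: Q, S.
Then their neighbours: N, O, R.
Then next layer: M, P.
Every vertex is now reached.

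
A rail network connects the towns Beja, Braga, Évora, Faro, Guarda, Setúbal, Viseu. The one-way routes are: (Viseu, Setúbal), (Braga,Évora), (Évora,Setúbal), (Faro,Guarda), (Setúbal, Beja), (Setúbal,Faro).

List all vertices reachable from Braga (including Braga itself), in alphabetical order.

Start at Braga.
Its neighbours: Évora.
Then their neighbours: Setúbal.
Then next layer: Beja, Faro.
Then next layer: Guarda.
Nothing further is reachable.

Beja, Braga, Évora, Faro, Guarda, Setúbal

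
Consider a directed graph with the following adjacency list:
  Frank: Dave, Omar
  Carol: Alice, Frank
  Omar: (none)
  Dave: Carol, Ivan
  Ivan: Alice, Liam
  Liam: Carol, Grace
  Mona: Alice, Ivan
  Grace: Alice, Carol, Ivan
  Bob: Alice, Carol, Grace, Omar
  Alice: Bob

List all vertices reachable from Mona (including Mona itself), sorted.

Start at Mona.
Its neighbours: Alice, Ivan.
Then their neighbours: Bob, Liam.
Then next layer: Carol, Grace, Omar.
Then next layer: Frank.
Then next layer: Dave.
Every vertex is now reached.

Alice, Bob, Carol, Dave, Frank, Grace, Ivan, Liam, Mona, Omar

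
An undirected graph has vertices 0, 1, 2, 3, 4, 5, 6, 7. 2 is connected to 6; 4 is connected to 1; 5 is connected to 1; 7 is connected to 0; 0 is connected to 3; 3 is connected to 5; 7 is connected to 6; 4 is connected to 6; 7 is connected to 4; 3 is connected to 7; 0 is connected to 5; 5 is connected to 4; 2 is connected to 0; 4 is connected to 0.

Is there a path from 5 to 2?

Explore from 5.
Distance 1: reach 0, 1, 3, 4.
Distance 2: reach 2, 6, 7.
Found 2.

Yes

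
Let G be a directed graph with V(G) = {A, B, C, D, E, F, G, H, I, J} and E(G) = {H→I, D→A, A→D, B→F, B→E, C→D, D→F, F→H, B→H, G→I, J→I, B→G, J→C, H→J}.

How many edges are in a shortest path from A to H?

3

Distance 0: A.
Distance 1: D.
Distance 2: F.
Distance 3: H — contains H.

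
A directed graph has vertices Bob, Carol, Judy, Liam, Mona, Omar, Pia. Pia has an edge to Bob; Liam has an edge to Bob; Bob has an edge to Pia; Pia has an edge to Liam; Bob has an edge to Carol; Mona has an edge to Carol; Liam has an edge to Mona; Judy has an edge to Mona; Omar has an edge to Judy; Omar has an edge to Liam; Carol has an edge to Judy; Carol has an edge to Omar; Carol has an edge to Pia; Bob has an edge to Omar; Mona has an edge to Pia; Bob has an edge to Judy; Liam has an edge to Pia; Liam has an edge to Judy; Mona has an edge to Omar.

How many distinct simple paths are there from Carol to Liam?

Carol→Judy→Mona→Omar→Liam
Carol→Judy→Mona→Pia→Bob→Omar→Liam
Carol→Judy→Mona→Pia→Liam
Carol→Omar→Judy→Mona→Pia→Liam
Carol→Omar→Liam
Carol→Pia→Bob→Judy→Mona→Omar→Liam
Carol→Pia→Bob→Omar→Liam
Carol→Pia→Liam

8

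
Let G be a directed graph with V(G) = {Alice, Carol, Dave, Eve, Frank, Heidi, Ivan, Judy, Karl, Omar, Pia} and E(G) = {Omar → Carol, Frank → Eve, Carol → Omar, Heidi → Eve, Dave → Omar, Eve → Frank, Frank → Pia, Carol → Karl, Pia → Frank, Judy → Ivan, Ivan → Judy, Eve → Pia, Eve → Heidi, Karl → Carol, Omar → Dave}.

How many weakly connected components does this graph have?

4

From Alice: component {Alice}.
From Carol: component {Carol, Dave, Karl, Omar}.
From Eve: component {Eve, Frank, Heidi, Pia}.
From Ivan: component {Ivan, Judy}.
That's 4 components.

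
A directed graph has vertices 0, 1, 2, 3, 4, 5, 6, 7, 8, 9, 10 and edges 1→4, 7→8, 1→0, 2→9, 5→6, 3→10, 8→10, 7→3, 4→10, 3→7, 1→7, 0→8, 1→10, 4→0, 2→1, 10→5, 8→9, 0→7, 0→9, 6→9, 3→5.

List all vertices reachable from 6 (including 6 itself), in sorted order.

6, 9

Start at 6.
Its neighbours: 9.
Nothing further is reachable.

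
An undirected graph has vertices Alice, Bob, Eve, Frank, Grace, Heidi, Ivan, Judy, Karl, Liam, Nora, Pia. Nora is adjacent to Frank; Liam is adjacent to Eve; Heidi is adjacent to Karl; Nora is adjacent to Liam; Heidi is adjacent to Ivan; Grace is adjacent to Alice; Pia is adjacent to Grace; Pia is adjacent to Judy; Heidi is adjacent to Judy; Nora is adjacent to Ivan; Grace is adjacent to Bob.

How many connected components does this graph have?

1

From Alice: component {Alice, Bob, Eve, Frank, Grace, Heidi, Ivan, Judy, Karl, Liam, Nora, Pia}.
That's 1 component.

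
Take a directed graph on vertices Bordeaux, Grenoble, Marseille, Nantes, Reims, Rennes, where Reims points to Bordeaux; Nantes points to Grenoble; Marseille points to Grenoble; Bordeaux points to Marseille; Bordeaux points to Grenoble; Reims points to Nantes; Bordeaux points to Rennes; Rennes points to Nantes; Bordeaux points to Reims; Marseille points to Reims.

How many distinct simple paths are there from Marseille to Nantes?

Marseille→Reims→Bordeaux→Rennes→Nantes
Marseille→Reims→Nantes

2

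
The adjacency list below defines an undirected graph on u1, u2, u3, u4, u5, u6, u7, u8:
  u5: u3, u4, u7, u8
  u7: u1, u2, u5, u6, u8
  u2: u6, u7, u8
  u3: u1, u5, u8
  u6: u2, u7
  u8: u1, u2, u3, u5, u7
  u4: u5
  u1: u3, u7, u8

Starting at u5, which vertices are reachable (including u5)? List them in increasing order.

Start at u5.
Its neighbours: u3, u4, u7, u8.
Then their neighbours: u1, u2, u6.
Every vertex is now reached.

u1, u2, u3, u4, u5, u6, u7, u8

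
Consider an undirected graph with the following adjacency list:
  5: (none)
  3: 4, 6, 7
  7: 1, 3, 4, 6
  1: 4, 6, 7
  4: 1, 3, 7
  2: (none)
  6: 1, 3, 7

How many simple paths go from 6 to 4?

9

6–1–4
6–1–7–3–4
6–1–7–4
6–3–4
6–3–7–1–4
6–3–7–4
6–7–1–4
6–7–3–4
6–7–4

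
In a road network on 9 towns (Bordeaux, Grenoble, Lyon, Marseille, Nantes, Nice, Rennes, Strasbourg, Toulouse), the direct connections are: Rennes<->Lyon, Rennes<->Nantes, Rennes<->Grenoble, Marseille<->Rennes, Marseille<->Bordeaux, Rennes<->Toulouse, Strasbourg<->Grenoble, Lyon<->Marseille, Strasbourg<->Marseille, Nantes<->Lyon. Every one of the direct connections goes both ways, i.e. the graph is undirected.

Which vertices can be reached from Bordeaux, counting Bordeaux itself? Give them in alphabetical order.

Start at Bordeaux.
Its neighbours: Marseille.
Then their neighbours: Lyon, Rennes, Strasbourg.
Then next layer: Grenoble, Nantes, Toulouse.
Nothing further is reachable.

Bordeaux, Grenoble, Lyon, Marseille, Nantes, Rennes, Strasbourg, Toulouse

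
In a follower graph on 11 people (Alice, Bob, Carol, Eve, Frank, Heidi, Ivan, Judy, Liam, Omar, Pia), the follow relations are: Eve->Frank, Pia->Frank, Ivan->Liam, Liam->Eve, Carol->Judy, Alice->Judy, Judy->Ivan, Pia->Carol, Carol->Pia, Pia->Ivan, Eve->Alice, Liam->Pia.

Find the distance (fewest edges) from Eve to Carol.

6

Distance 0: Eve.
Distance 1: Alice, Frank.
Distance 2: Judy.
Distance 3: Ivan.
Distance 4: Liam.
Distance 5: Pia.
Distance 6: Carol — contains Carol.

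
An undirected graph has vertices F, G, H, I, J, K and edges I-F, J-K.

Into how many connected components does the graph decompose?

From F: component {F, I}.
From G: component {G}.
From H: component {H}.
From J: component {J, K}.
That's 4 components.

4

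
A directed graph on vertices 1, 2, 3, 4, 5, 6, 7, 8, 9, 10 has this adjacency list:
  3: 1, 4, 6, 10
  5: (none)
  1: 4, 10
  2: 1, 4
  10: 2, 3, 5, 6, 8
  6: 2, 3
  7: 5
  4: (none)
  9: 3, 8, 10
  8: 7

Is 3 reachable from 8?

Explore from 8.
Distance 1: reach 7.
Distance 2: reach 5.
The search from 8 is exhausted; no directed path reaches 3.

No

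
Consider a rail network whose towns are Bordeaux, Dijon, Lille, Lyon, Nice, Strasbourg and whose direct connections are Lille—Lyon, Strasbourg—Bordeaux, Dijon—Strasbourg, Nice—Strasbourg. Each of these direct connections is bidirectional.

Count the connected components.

From Bordeaux: component {Bordeaux, Dijon, Nice, Strasbourg}.
From Lille: component {Lille, Lyon}.
That's 2 components.

2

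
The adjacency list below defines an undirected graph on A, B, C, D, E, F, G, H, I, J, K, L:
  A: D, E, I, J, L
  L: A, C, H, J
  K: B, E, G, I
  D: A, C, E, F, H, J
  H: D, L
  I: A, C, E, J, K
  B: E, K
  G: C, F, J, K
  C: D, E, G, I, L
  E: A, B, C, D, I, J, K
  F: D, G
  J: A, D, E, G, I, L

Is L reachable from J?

Explore from J.
Distance 1: reach A, D, E, G, I, L.
Found L.

Yes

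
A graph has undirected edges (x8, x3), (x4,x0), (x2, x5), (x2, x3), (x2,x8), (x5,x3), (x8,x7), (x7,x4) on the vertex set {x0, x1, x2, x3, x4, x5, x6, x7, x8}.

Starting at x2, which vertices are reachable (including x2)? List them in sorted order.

x0, x2, x3, x4, x5, x7, x8

Start at x2.
Its neighbours: x3, x5, x8.
Then their neighbours: x7.
Then next layer: x4.
Then next layer: x0.
Nothing further is reachable.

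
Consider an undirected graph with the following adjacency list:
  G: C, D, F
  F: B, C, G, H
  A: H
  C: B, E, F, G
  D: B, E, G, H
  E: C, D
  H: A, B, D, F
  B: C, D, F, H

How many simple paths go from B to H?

17

B–C–E–D–G–F–H
B–C–E–D–H
B–C–F–G–D–H
B–C–F–H
B–C–G–D–H
B–C–G–F–H
B–D–E–C–F–H
B–D–E–C–G–F–H
... and 9 more.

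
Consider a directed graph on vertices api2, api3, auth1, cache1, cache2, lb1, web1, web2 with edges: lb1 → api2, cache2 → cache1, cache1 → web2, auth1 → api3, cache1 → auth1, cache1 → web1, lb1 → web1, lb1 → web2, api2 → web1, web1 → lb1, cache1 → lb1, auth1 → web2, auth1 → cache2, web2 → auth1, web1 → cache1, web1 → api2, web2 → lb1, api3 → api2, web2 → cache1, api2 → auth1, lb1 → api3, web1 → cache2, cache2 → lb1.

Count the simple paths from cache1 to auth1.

16

cache1→auth1
cache1→lb1→api2→auth1
cache1→lb1→api3→api2→auth1
cache1→lb1→web1→api2→auth1
cache1→lb1→web2→auth1
cache1→web1→api2→auth1
cache1→web1→cache2→lb1→api2→auth1
cache1→web1→cache2→lb1→api3→api2→auth1
... and 8 more.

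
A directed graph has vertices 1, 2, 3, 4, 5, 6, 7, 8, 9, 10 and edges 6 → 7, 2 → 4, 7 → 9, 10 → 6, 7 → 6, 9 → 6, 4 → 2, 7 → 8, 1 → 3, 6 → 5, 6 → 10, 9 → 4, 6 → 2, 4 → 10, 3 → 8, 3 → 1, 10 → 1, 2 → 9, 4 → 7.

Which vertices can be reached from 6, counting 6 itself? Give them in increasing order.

Start at 6.
Its neighbours: 2, 5, 7, 10.
Then their neighbours: 1, 4, 8, 9.
Then next layer: 3.
Every vertex is now reached.

1, 2, 3, 4, 5, 6, 7, 8, 9, 10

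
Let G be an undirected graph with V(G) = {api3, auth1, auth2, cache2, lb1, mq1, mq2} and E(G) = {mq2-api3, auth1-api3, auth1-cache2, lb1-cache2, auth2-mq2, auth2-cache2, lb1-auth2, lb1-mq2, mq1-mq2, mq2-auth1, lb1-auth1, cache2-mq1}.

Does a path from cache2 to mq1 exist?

Explore from cache2.
Distance 1: reach auth1, auth2, lb1, mq1.
Found mq1.

Yes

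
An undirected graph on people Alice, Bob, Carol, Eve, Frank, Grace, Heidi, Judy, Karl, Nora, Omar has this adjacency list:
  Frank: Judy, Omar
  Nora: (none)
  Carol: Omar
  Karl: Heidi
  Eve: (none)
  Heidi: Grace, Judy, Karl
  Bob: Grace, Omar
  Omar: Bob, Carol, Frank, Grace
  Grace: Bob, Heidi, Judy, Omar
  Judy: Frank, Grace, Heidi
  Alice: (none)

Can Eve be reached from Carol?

No

Explore from Carol.
Distance 1: reach Omar.
Distance 2: reach Bob, Frank, Grace.
Distance 3: reach Heidi, Judy.
Distance 4: reach Karl.
The search is exhausted without reaching Eve; it lies in a different component.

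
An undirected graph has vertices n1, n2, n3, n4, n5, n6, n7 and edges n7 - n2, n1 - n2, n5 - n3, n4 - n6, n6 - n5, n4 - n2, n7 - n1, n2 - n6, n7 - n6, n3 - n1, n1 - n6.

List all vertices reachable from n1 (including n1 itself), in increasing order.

n1, n2, n3, n4, n5, n6, n7

Start at n1.
Its neighbours: n2, n3, n6, n7.
Then their neighbours: n4, n5.
Every vertex is now reached.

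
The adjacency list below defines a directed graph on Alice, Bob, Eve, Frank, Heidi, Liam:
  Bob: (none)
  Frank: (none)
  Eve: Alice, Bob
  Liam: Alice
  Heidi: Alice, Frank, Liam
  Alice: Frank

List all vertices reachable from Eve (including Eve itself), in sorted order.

Start at Eve.
Its neighbours: Alice, Bob.
Then their neighbours: Frank.
Nothing further is reachable.

Alice, Bob, Eve, Frank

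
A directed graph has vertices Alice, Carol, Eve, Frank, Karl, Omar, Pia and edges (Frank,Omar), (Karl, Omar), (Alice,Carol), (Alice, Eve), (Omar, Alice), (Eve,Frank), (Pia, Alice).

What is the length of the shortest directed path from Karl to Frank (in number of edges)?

4

Distance 0: Karl.
Distance 1: Omar.
Distance 2: Alice.
Distance 3: Carol, Eve.
Distance 4: Frank — contains Frank.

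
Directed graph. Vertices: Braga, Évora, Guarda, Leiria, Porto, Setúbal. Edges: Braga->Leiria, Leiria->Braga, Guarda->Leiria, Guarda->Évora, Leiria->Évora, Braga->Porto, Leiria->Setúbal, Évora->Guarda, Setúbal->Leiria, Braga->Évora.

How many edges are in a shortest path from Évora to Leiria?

2

Distance 0: Évora.
Distance 1: Guarda.
Distance 2: Leiria — contains Leiria.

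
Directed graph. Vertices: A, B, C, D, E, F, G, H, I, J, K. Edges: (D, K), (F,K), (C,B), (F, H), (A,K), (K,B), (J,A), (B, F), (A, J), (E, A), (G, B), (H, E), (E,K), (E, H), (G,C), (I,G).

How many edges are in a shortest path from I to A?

6

Distance 0: I.
Distance 1: G.
Distance 2: B, C.
Distance 3: F.
Distance 4: H, K.
Distance 5: E.
Distance 6: A — contains A.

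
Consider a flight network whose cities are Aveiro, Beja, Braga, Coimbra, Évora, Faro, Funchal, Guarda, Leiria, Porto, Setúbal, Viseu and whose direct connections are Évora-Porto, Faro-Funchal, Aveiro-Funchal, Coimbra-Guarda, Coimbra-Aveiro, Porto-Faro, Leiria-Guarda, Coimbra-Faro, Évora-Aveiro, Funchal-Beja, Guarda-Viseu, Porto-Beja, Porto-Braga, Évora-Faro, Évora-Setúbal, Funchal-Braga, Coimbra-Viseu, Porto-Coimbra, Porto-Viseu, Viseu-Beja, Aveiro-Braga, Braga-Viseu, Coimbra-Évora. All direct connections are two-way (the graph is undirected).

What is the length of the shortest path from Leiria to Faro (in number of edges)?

3

Distance 0: Leiria.
Distance 1: Guarda.
Distance 2: Coimbra, Viseu.
Distance 3: Aveiro, Beja, Braga, Évora, Faro, Porto — contains Faro.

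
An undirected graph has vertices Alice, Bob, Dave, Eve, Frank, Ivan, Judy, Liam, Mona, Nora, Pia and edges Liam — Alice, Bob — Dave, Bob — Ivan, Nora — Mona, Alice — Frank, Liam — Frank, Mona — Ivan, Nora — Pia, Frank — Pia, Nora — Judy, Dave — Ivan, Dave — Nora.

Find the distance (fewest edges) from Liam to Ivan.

Distance 0: Liam.
Distance 1: Alice, Frank.
Distance 2: Pia.
Distance 3: Nora.
Distance 4: Dave, Judy, Mona.
Distance 5: Bob, Ivan — contains Ivan.

5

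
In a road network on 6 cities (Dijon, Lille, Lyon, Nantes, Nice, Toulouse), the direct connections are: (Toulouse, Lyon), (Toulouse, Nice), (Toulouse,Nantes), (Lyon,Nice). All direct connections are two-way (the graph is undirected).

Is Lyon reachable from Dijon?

No

Dijon has no edges, so nothing is reachable from it.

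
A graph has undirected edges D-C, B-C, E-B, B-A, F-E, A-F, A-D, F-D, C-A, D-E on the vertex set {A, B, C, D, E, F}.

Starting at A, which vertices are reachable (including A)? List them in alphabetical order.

Start at A.
Its neighbours: B, C, D, F.
Then their neighbours: E.
Every vertex is now reached.

A, B, C, D, E, F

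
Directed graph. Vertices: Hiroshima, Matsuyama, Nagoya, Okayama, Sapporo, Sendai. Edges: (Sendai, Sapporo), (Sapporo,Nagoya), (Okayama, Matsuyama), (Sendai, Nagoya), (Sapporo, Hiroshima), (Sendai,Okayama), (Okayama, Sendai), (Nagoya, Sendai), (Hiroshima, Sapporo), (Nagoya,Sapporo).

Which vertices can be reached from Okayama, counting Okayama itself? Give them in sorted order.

Hiroshima, Matsuyama, Nagoya, Okayama, Sapporo, Sendai

Start at Okayama.
Its neighbours: Matsuyama, Sendai.
Then their neighbours: Nagoya, Sapporo.
Then next layer: Hiroshima.
Every vertex is now reached.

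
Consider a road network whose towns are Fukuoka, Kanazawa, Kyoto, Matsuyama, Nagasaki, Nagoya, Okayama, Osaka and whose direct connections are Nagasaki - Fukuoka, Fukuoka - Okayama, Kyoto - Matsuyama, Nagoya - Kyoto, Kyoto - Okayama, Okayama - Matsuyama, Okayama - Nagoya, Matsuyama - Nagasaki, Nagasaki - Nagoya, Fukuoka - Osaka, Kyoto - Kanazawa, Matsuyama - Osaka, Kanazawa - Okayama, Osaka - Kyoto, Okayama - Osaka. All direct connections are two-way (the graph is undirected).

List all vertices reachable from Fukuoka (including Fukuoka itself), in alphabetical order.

Fukuoka, Kanazawa, Kyoto, Matsuyama, Nagasaki, Nagoya, Okayama, Osaka

Start at Fukuoka.
Its neighbours: Nagasaki, Okayama, Osaka.
Then their neighbours: Kanazawa, Kyoto, Matsuyama, Nagoya.
Every vertex is now reached.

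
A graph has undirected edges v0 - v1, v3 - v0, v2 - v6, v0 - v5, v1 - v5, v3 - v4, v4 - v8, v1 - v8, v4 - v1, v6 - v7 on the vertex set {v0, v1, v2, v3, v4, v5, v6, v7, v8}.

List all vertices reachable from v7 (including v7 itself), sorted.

v2, v6, v7

Start at v7.
Its neighbours: v6.
Then their neighbours: v2.
Nothing further is reachable.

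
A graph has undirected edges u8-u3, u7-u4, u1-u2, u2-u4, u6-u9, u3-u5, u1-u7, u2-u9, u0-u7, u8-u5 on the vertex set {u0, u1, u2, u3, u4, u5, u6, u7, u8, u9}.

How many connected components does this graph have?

2

From u0: component {u0, u1, u2, u4, u6, u7, u9}.
From u3: component {u3, u5, u8}.
That's 2 components.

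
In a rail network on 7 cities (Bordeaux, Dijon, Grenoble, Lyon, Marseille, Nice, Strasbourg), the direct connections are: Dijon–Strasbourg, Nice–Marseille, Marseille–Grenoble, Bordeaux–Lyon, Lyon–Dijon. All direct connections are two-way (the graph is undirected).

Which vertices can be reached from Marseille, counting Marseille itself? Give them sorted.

Grenoble, Marseille, Nice

Start at Marseille.
Its neighbours: Grenoble, Nice.
Nothing further is reachable.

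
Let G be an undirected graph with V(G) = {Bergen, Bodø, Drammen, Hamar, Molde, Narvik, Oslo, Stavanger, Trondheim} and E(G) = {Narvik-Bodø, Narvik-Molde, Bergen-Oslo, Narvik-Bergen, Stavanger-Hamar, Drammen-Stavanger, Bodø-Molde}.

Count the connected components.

From Bergen: component {Bergen, Bodø, Molde, Narvik, Oslo}.
From Drammen: component {Drammen, Hamar, Stavanger}.
From Trondheim: component {Trondheim}.
That's 3 components.

3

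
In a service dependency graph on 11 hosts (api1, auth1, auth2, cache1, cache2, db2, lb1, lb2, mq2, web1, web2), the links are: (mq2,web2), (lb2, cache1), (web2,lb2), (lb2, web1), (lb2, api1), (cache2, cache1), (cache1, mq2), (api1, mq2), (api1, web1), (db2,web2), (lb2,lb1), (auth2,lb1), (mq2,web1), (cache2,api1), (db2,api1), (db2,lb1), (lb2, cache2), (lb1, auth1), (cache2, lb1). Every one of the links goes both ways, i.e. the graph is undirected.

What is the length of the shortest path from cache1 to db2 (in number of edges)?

3

Distance 0: cache1.
Distance 1: cache2, lb2, mq2.
Distance 2: api1, lb1, web1, web2.
Distance 3: auth1, auth2, db2 — contains db2.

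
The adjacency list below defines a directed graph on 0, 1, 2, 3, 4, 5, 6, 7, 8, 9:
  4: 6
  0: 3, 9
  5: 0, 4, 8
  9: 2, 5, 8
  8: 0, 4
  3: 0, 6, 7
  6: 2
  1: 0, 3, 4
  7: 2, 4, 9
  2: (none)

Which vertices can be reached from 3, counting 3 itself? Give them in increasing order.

0, 2, 3, 4, 5, 6, 7, 8, 9

Start at 3.
Its neighbours: 0, 6, 7.
Then their neighbours: 2, 4, 9.
Then next layer: 5, 8.
Nothing further is reachable.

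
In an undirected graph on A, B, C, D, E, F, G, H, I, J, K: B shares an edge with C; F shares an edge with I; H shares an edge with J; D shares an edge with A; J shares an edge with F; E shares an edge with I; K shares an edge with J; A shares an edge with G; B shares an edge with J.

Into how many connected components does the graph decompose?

From A: component {A, D, G}.
From B: component {B, C, E, F, H, I, J, K}.
That's 2 components.

2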